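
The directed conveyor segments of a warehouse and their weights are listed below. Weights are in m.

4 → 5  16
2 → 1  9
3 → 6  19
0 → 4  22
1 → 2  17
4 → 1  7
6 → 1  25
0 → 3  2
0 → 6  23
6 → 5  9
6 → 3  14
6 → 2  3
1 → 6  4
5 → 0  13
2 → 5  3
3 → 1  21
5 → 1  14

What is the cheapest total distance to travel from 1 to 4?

Enumerating some paths:
1 - 6 - 5 - 0 - 4: 4+9+13+22 = 48
1 - 6 - 2 - 5 - 0 - 4: 4+3+3+13+22 = 45
Cheapest is 1 - 6 - 2 - 5 - 0 - 4 at 45 m.

45 m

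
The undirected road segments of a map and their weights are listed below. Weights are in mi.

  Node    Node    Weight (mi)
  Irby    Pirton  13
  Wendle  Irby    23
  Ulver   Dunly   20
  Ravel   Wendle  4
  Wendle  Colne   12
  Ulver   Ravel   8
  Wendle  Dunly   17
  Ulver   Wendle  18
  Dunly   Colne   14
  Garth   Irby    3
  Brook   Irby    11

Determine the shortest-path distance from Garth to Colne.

Candidate routes:
Garth → Irby → Wendle → Colne: 3+23+12 = 38
Garth → Irby → Wendle → Ulver → Dunly → Colne: 3+23+18+20+14 = 78
Garth → Irby → Wendle → Dunly → Colne: 3+23+17+14 = 57
Garth → Irby → Wendle → Ravel → Ulver → Dunly → Colne: 3+23+4+8+20+14 = 72
The minimum is 38 mi via Garth → Irby → Wendle → Colne.

38 mi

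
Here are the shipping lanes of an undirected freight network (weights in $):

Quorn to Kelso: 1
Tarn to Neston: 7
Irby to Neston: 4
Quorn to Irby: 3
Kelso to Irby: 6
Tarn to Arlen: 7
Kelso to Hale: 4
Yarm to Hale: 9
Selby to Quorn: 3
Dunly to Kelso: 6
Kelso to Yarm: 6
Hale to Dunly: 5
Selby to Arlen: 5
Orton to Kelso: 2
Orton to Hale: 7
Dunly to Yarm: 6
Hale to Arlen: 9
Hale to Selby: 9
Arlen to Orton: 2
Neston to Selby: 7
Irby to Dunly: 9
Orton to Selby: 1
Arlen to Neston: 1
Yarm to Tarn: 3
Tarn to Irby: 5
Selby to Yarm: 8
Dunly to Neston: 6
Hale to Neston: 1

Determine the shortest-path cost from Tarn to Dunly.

$9

Compare a few routes:
Tarn → Yarm → Dunly: 3+6 = 9
Tarn → Neston → Dunly: 7+6 = 13
Tarn → Neston → Hale → Dunly: 7+1+5 = 13
Cheapest is Tarn → Yarm → Dunly at $9.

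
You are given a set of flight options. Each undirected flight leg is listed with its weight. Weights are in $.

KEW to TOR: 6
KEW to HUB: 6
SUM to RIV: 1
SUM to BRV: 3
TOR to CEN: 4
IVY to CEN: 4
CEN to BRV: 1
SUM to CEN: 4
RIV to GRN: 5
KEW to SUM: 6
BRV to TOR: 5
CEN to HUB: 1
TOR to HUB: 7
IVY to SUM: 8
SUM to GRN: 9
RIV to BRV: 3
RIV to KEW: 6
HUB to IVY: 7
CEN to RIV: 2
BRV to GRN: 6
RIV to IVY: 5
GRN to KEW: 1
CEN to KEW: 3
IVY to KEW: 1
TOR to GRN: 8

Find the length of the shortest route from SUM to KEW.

Candidate routes:
SUM → KEW: 6 = 6
SUM → RIV → KEW: 1+6 = 7
SUM → CEN → KEW: 4+3 = 7
SUM → BRV → CEN → KEW: 3+1+3 = 7
Cheapest is SUM → KEW at $6.

$6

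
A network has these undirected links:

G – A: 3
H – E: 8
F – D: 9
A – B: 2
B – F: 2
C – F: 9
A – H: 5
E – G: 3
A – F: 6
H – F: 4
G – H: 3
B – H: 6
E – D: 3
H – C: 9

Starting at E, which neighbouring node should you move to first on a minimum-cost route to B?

Candidate routes:
E - G - H - F - B: 3+3+4+2 = 12
E - G - A - B: 3+3+2 = 8
The minimum is 8 via E - G - A - B.
So from E the first move is to G.

G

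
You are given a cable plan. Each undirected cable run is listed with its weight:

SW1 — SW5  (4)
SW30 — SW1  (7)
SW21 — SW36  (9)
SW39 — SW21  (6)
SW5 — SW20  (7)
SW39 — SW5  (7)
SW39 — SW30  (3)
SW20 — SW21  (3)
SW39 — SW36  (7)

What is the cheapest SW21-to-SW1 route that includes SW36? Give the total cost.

Shortest SW21→SW36: SW21–SW36 = 9
Shortest SW36→SW1: SW36–SW39–SW30–SW1 = 17
Total via SW36: 9 + 17 = 26.

26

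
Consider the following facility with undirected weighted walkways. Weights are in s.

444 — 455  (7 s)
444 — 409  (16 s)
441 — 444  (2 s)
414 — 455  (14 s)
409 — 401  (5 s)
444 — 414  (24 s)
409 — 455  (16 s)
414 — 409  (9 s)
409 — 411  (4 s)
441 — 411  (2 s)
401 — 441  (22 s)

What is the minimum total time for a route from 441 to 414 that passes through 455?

Best 441 to 455: 441–444–455 costing 9
Best 455 to 414: 455–414 costing 14
Total via 455: 9 + 14 = 23 s.

23 s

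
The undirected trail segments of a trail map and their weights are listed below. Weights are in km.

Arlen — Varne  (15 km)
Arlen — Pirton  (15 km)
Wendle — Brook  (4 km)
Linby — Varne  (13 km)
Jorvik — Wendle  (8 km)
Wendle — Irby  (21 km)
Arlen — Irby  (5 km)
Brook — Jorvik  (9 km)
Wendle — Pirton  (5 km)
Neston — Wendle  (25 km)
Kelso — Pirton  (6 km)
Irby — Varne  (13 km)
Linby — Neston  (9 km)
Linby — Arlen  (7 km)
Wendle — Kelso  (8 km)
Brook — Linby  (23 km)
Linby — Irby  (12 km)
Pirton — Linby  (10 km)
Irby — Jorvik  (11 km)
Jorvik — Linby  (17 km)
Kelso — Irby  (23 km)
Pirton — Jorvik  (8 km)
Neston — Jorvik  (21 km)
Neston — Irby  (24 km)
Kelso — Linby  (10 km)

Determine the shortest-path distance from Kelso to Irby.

22 km

Shortest distances from Kelso:
Kelso: 0
Pirton: 6  (via Kelso)
Wendle: 8  (via Kelso)
Linby: 10  (via Kelso)
Brook: 12  (via Wendle)
Jorvik: 14  (via Pirton)
Arlen: 17  (via Linby)
Neston: 19  (via Linby)
Irby: 22  (via Linby)
Shortest route: Kelso–Linby–Irby = 22 km.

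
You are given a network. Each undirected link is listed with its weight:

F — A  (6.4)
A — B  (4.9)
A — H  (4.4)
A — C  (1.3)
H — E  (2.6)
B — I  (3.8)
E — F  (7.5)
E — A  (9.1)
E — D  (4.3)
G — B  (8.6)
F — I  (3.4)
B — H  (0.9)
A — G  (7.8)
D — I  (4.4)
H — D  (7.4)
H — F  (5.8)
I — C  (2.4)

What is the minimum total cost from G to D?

15.9

Settle nodes by increasing distance from G:
G: 0
A: 7.8  (via G)
B: 8.6  (via G)
C: 9.1  (via A)
H: 9.5  (via B)
I: 11.5  (via C)
E: 12.1  (via H)
F: 14.2  (via A)
D: 15.9  (via I)
Shortest route: G → A → C → I → D = 15.9.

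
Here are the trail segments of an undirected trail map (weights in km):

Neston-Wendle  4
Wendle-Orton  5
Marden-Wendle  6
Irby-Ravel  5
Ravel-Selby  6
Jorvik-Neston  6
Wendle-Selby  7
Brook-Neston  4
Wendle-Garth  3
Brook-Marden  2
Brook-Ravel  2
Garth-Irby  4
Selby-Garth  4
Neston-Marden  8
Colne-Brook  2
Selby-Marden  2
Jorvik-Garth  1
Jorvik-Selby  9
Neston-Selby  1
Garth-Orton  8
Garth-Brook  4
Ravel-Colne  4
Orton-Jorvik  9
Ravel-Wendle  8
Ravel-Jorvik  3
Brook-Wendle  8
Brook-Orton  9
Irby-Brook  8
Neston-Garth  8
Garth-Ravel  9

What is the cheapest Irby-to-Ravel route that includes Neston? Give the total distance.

15 km

Shortest Irby→Neston: Irby → Garth → Selby → Neston = 9
Best Neston to Ravel: Neston → Brook → Ravel costing 6
Total via Neston: 9 + 6 = 15 km.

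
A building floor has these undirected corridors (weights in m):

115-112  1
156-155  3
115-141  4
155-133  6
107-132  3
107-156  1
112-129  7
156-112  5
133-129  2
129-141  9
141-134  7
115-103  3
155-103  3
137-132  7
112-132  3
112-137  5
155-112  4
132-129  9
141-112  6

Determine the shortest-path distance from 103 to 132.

Enumerating some paths:
103 - 155 - 156 - 107 - 132: 3+3+1+3 = 10
103 - 115 - 112 - 156 - 107 - 132: 3+1+5+1+3 = 13
103 - 115 - 112 - 132: 3+1+3 = 7
103 - 155 - 112 - 132: 3+4+3 = 10
The minimum is 7 m via 103 - 115 - 112 - 132.

7 m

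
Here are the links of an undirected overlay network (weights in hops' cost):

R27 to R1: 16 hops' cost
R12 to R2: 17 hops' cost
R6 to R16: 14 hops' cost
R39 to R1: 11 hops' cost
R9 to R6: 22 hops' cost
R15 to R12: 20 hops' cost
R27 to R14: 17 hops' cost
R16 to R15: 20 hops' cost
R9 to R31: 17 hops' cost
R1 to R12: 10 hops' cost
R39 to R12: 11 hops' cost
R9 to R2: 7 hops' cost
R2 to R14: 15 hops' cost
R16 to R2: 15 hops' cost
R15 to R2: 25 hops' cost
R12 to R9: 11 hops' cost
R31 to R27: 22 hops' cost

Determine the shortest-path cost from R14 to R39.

43 hops' cost

Running Dijkstra from R14:
R14: 0
R2: 15  (via R14)
R27: 17  (via R14)
R9: 22  (via R2)
R16: 30  (via R2)
R12: 32  (via R2)
R1: 33  (via R27)
R31: 39  (via R27)
R15: 40  (via R2)
R39: 43  (via R12)
Shortest route: R14–R2–R12–R39 = 43 hops' cost.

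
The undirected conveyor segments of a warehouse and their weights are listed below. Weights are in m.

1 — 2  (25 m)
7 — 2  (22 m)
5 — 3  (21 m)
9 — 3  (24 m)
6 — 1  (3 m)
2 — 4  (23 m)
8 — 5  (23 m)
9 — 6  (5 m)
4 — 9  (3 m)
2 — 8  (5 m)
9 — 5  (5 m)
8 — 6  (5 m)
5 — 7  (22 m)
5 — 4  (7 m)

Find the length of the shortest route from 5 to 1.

13 m

Candidate routes:
5 - 9 - 6 - 1: 5+5+3 = 13
5 - 4 - 9 - 6 - 1: 7+3+5+3 = 18
The minimum is 13 m via 5 - 9 - 6 - 1.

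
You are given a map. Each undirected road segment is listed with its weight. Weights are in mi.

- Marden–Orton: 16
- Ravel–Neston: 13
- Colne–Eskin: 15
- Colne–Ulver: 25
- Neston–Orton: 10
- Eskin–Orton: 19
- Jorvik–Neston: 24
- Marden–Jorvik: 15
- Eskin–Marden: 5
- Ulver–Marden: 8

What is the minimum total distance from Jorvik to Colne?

35 mi

Settle nodes by increasing distance from Jorvik:
Jorvik: 0
Marden: 15  (via Jorvik)
Eskin: 20  (via Marden)
Ulver: 23  (via Marden)
Neston: 24  (via Jorvik)
Orton: 31  (via Marden)
Colne: 35  (via Eskin)
Shortest route: Jorvik → Marden → Eskin → Colne = 35 mi.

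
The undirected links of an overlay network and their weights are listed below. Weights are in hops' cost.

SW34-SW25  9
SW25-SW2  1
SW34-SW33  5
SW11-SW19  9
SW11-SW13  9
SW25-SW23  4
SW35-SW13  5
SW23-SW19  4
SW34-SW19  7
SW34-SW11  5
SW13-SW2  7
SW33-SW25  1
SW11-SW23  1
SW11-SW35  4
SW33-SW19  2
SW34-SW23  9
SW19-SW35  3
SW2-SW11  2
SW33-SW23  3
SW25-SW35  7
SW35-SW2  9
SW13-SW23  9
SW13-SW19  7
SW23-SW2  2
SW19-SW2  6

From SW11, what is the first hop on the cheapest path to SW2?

SW2

Enumerating some paths:
SW11 → SW2: 2 = 2
SW11 → SW23 → SW2: 1+2 = 3
The minimum is 2 hops' cost via SW11 → SW2.
So from SW11 the first move is to SW2.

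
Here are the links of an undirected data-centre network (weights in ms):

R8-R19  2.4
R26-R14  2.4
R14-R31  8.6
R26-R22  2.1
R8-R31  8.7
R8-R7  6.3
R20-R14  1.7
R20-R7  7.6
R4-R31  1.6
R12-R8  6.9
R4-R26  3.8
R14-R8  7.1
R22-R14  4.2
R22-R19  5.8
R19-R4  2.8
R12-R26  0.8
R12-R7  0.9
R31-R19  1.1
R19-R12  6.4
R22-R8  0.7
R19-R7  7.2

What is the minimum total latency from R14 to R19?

Running Dijkstra from R14:
R14: 0
R20: 1.7  (via R14)
R26: 2.4  (via R14)
R12: 3.2  (via R26)
R7: 4.1  (via R12)
R22: 4.2  (via R14)
R8: 4.9  (via R22)
R4: 6.2  (via R26)
R19: 7.3  (via R8)
Shortest route: R14 → R22 → R8 → R19 = 7.3 ms.

7.3 ms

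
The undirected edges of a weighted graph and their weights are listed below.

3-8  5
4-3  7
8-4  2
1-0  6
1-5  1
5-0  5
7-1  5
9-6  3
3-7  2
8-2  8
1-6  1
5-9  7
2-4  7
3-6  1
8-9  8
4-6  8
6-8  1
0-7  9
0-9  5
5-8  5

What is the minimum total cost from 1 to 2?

10

Settle nodes by increasing distance from 1:
1: 0
5: 1  (via 1)
6: 1  (via 1)
3: 2  (via 6)
8: 2  (via 6)
4: 4  (via 8)
7: 4  (via 3)
9: 4  (via 6)
0: 6  (via 1)
2: 10  (via 8)
Shortest route: 1 → 6 → 8 → 2 = 10.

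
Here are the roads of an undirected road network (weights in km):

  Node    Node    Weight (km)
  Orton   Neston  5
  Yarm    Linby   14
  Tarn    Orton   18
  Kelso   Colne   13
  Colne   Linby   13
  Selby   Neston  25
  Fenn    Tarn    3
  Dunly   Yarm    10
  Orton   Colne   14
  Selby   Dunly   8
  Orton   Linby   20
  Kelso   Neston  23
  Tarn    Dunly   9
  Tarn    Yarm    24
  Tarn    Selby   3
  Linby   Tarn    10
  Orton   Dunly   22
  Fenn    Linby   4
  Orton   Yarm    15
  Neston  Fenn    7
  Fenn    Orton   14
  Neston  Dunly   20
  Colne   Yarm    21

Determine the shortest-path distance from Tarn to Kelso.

33 km

Compare a few routes:
Tarn–Linby–Colne–Kelso: 10+13+13 = 36
Tarn–Fenn–Neston–Kelso: 3+7+23 = 33
Cheapest is Tarn–Fenn–Neston–Kelso at 33 km.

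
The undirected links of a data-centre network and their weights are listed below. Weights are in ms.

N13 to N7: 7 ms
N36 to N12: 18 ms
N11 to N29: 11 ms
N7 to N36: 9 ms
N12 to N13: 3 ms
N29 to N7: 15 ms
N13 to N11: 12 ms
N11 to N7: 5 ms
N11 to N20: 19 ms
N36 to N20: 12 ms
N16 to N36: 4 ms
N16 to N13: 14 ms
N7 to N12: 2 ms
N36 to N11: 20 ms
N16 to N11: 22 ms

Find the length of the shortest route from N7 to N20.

Compare a few routes:
N7–N36–N20: 9+12 = 21
N7–N11–N20: 5+19 = 24
N7–N12–N36–N20: 2+18+12 = 32
The minimum is 21 ms via N7–N36–N20.

21 ms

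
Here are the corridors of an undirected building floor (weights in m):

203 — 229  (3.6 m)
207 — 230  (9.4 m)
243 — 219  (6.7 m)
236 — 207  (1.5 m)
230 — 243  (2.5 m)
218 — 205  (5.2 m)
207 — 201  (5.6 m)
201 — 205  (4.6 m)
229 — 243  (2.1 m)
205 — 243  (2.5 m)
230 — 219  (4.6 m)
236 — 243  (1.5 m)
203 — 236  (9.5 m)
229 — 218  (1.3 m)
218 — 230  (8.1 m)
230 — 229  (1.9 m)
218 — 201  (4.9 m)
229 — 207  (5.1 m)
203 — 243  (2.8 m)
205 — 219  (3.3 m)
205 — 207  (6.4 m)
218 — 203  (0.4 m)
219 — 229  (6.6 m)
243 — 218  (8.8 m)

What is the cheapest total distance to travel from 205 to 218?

5.2 m

Shortest distances from 205:
205: 0
243: 2.5  (via 205)
219: 3.3  (via 205)
236: 4  (via 243)
229: 4.6  (via 243)
201: 4.6  (via 205)
230: 5  (via 243)
218: 5.2  (via 205)
Shortest route: 205 → 218 = 5.2 m.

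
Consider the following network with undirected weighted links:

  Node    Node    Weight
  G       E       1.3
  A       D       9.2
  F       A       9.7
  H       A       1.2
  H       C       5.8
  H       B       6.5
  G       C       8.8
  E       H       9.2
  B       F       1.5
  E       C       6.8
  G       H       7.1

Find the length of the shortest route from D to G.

Settle nodes by increasing distance from D:
D: 0
A: 9.2  (via D)
H: 10.4  (via A)
C: 16.2  (via H)
B: 16.9  (via H)
G: 17.5  (via H)
Shortest route: D → A → H → G = 17.5.

17.5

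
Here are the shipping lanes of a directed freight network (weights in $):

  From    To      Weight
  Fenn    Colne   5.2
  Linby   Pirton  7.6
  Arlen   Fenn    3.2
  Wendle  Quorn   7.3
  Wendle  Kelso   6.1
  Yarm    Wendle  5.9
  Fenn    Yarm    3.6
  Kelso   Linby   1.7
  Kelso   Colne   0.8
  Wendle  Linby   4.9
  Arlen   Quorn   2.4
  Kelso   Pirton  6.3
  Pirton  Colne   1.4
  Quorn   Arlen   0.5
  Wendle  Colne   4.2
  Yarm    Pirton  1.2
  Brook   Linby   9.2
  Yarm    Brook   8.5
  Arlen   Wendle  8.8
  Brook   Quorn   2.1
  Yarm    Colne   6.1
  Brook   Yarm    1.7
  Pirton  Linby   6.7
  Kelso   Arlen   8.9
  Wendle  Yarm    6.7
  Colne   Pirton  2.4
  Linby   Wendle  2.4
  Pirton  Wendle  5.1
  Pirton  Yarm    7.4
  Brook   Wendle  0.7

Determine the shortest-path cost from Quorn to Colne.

Candidate routes:
Quorn - Arlen - Fenn - Colne: 0.5+3.2+5.2 = 8.9
Quorn - Arlen - Fenn - Yarm - Colne: 0.5+3.2+3.6+6.1 = 13.4
Quorn - Arlen - Wendle - Colne: 0.5+8.8+4.2 = 13.5
Quorn - Arlen - Fenn - Yarm - Pirton - Colne: 0.5+3.2+3.6+1.2+1.4 = 9.9
The minimum is $8.9 via Quorn - Arlen - Fenn - Colne.

$8.9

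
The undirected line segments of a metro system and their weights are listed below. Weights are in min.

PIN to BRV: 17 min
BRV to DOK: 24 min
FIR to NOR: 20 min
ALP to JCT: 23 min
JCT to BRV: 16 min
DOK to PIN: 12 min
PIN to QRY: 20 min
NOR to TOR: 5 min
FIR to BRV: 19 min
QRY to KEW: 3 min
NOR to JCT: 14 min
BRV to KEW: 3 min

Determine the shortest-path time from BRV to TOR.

35 min

Compare a few routes:
BRV → JCT → NOR → TOR: 16+14+5 = 35
BRV → FIR → NOR → TOR: 19+20+5 = 44
The minimum is 35 min via BRV → JCT → NOR → TOR.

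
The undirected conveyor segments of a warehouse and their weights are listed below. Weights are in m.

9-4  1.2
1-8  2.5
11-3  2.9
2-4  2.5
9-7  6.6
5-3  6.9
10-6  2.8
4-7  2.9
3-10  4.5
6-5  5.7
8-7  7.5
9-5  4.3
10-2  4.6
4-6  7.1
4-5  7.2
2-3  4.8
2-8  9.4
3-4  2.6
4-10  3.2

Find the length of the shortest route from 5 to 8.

15.9 m

Candidate routes:
5 → 9 → 4 → 2 → 8: 4.3+1.2+2.5+9.4 = 17.4
5 → 9 → 4 → 7 → 8: 4.3+1.2+2.9+7.5 = 15.9
5 → 9 → 7 → 8: 4.3+6.6+7.5 = 18.4
5 → 4 → 7 → 8: 7.2+2.9+7.5 = 17.6
Cheapest is 5 → 9 → 4 → 7 → 8 at 15.9 m.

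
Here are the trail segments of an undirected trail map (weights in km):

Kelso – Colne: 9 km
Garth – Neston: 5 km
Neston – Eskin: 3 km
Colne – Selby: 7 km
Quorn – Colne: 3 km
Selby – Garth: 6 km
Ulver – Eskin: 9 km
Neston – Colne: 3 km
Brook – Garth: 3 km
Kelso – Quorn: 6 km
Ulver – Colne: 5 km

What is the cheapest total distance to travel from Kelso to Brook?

20 km

Compare a few routes:
Kelso → Colne → Neston → Garth → Brook: 9+3+5+3 = 20
Kelso → Colne → Selby → Garth → Brook: 9+7+6+3 = 25
Kelso → Quorn → Colne → Selby → Garth → Brook: 6+3+7+6+3 = 25
Cheapest is Kelso → Colne → Neston → Garth → Brook at 20 km.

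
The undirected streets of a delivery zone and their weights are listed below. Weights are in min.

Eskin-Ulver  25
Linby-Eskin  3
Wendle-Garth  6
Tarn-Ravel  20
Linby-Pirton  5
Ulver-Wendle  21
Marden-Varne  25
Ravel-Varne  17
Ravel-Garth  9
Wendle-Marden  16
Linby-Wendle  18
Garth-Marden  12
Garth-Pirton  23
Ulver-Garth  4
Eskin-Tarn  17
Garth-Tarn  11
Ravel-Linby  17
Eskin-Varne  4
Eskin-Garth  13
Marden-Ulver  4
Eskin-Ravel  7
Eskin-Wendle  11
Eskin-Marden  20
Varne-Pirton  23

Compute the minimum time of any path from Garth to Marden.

Compare a few routes:
Garth → Ulver → Marden: 4+4 = 8
Garth → Marden: 12 = 12
Cheapest is Garth → Ulver → Marden at 8 min.

8 min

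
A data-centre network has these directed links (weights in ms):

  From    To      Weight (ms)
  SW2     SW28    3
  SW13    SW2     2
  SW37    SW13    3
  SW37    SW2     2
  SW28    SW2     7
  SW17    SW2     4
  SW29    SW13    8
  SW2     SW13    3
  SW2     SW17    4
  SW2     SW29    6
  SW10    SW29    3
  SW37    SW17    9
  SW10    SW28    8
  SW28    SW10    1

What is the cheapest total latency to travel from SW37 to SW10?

Enumerating some paths:
SW37 → SW13 → SW2 → SW28 → SW10: 3+2+3+1 = 9
SW37 → SW2 → SW28 → SW10: 2+3+1 = 6
Cheapest is SW37 → SW2 → SW28 → SW10 at 6 ms.

6 ms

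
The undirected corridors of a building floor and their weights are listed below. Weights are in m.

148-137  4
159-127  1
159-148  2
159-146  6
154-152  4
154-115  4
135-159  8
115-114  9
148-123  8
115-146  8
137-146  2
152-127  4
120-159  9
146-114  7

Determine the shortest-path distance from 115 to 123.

Enumerating some paths:
115–146–159–148–123: 8+6+2+8 = 24
115–154–152–127–159–148–123: 4+4+4+1+2+8 = 23
115–146–137–148–123: 8+2+4+8 = 22
The minimum is 22 m via 115–146–137–148–123.

22 m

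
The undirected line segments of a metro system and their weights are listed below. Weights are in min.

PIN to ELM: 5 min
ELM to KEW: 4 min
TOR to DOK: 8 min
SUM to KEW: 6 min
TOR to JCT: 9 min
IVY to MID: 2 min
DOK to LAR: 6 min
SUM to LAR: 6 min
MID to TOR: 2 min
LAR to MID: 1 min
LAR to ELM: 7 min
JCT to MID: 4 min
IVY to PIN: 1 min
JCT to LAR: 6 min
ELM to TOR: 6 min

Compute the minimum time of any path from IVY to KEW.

10 min

Shortest distances from IVY:
IVY: 0
PIN: 1  (via IVY)
MID: 2  (via IVY)
LAR: 3  (via MID)
TOR: 4  (via MID)
JCT: 6  (via MID)
ELM: 6  (via PIN)
SUM: 9  (via LAR)
DOK: 9  (via LAR)
KEW: 10  (via ELM)
Shortest route: IVY → PIN → ELM → KEW = 10 min.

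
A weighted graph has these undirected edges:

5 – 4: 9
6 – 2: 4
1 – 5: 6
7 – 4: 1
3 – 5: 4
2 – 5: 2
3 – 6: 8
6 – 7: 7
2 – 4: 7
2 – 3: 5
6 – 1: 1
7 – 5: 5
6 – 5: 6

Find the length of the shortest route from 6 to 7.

7

Running Dijkstra from 6:
6: 0
1: 1  (via 6)
2: 4  (via 6)
5: 6  (via 6)
7: 7  (via 6)
Shortest route: 6–7 = 7.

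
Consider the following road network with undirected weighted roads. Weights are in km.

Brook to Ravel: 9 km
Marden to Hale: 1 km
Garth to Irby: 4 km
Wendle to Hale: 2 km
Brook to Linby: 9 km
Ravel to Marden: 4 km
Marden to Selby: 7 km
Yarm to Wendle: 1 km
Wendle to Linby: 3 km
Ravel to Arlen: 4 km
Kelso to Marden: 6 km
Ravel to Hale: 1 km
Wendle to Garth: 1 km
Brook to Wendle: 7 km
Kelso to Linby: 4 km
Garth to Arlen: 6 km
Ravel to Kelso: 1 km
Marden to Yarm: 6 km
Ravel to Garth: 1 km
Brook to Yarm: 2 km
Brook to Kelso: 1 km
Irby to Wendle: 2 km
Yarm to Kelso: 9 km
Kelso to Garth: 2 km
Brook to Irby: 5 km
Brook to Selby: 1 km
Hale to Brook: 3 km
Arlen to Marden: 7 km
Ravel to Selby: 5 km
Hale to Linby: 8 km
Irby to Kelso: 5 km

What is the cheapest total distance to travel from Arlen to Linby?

Enumerating some paths:
Arlen → Ravel → Kelso → Garth → Wendle → Linby: 4+1+2+1+3 = 11
Arlen → Garth → Wendle → Linby: 6+1+3 = 10
Arlen → Ravel → Hale → Wendle → Linby: 4+1+2+3 = 10
Arlen → Ravel → Kelso → Linby: 4+1+4 = 9
The minimum is 9 km via Arlen → Ravel → Kelso → Linby.

9 km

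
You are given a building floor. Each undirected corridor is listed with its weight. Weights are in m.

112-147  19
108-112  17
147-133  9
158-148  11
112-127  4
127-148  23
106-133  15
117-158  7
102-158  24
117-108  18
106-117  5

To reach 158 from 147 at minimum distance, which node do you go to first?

Enumerating some paths:
147–133–106–117–158: 9+15+5+7 = 36
147–112–108–117–158: 19+17+18+7 = 61
147–112–127–148–158: 19+4+23+11 = 57
Cheapest is 147–133–106–117–158 at 36 m.
So from 147 the first move is to 133.

133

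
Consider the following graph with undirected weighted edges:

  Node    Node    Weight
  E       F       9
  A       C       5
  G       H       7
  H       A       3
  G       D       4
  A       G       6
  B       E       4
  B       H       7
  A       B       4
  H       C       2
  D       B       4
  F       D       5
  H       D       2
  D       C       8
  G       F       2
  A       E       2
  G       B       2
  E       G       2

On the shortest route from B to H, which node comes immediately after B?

Candidate routes:
B → D → H: 4+2 = 6
B → G → D → H: 2+4+2 = 8
B → H: 7 = 7
B → A → H: 4+3 = 7
Cheapest is B → D → H at 6.
So from B the first move is to D.

D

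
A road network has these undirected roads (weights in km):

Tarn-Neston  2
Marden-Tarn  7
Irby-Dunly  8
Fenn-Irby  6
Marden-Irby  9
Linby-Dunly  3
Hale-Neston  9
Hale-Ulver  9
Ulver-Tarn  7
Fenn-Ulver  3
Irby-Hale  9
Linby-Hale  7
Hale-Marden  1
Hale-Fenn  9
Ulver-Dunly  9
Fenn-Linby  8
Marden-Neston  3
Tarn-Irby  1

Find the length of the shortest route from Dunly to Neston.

Candidate routes:
Dunly–Ulver–Tarn–Neston: 9+7+2 = 18
Dunly–Linby–Hale–Marden–Neston: 3+7+1+3 = 14
Dunly–Irby–Tarn–Neston: 8+1+2 = 11
The minimum is 11 km via Dunly–Irby–Tarn–Neston.

11 km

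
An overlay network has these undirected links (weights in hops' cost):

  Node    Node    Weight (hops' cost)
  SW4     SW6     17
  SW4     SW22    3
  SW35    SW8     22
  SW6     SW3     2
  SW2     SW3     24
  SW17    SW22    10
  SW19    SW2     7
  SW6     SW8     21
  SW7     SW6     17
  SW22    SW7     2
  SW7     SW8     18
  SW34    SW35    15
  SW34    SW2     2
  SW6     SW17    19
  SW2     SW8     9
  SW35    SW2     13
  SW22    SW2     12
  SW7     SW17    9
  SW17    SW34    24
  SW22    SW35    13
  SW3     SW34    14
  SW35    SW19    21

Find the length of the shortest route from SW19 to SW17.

Running Dijkstra from SW19:
SW19: 0
SW2: 7  (via SW19)
SW34: 9  (via SW2)
SW8: 16  (via SW2)
SW22: 19  (via SW2)
SW35: 20  (via SW2)
SW7: 21  (via SW22)
SW4: 22  (via SW22)
SW3: 23  (via SW34)
SW6: 25  (via SW3)
SW17: 29  (via SW22)
Shortest route: SW19–SW2–SW22–SW17 = 29 hops' cost.

29 hops' cost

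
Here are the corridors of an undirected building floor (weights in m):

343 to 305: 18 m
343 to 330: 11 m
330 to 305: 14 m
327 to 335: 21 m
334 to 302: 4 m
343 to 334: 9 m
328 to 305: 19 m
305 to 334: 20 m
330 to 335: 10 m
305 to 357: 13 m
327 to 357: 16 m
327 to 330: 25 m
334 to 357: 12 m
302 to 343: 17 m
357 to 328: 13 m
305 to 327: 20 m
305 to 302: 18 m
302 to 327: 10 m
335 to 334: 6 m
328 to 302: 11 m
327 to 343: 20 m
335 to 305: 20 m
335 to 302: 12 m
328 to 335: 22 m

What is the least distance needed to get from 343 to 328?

24 m

Candidate routes:
343 - 302 - 328: 17+11 = 28
343 - 334 - 302 - 328: 9+4+11 = 24
The minimum is 24 m via 343 - 334 - 302 - 328.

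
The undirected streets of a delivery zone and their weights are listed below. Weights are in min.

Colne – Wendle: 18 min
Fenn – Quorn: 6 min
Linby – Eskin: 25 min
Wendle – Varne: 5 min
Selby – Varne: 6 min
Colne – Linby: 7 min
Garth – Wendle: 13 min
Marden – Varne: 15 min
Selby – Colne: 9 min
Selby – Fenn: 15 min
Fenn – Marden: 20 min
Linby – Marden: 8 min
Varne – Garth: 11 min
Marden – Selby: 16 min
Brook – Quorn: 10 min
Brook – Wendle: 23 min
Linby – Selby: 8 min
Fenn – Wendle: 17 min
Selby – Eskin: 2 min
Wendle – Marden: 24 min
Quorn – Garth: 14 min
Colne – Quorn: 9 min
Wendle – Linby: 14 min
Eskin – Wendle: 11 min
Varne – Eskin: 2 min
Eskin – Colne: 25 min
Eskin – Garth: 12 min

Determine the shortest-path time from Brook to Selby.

28 min

Shortest distances from Brook:
Brook: 0
Quorn: 10  (via Brook)
Fenn: 16  (via Quorn)
Colne: 19  (via Quorn)
Wendle: 23  (via Brook)
Garth: 24  (via Quorn)
Linby: 26  (via Colne)
Varne: 28  (via Wendle)
Selby: 28  (via Colne)
Shortest route: Brook–Quorn–Colne–Selby = 28 min.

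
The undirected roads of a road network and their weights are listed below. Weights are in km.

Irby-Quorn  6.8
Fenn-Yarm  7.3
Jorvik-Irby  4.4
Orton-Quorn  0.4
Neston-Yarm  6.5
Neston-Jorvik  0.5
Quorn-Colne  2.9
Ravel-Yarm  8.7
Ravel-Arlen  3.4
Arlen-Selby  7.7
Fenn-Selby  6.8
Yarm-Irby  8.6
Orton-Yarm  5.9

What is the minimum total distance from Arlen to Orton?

18 km

Settle nodes by increasing distance from Arlen:
Arlen: 0
Ravel: 3.4  (via Arlen)
Selby: 7.7  (via Arlen)
Yarm: 12.1  (via Ravel)
Fenn: 14.5  (via Selby)
Orton: 18  (via Yarm)
Shortest route: Arlen–Ravel–Yarm–Orton = 18 km.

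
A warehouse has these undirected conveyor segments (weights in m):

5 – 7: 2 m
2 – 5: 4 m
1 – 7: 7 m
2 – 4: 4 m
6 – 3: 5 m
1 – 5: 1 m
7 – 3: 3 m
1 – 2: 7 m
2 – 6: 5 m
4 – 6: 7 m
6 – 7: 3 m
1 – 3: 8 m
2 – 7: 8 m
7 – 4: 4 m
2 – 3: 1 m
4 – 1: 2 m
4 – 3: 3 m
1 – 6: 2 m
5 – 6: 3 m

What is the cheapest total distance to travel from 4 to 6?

Shortest distances from 4:
4: 0
1: 2  (via 4)
3: 3  (via 4)
5: 3  (via 1)
2: 4  (via 4)
6: 4  (via 1)
Shortest route: 4 → 1 → 6 = 4 m.

4 m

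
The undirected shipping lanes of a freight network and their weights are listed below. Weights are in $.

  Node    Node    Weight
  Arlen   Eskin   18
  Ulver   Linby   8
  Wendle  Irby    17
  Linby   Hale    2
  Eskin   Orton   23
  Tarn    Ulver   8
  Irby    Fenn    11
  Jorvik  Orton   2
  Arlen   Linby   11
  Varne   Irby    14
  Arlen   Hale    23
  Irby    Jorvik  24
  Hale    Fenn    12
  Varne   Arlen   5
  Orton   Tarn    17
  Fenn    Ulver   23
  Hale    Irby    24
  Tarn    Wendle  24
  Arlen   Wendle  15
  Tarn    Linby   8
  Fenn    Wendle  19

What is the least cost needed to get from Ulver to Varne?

$24

Settle nodes by increasing distance from Ulver:
Ulver: 0
Linby: 8  (via Ulver)
Tarn: 8  (via Ulver)
Hale: 10  (via Linby)
Arlen: 19  (via Linby)
Fenn: 22  (via Hale)
Varne: 24  (via Arlen)
Shortest route: Ulver → Linby → Arlen → Varne = $24.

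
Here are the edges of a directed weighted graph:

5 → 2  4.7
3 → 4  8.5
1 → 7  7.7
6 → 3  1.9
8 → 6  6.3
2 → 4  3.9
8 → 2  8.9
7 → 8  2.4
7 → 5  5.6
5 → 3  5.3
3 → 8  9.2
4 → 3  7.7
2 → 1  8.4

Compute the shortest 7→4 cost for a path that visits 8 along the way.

Shortest 7→8: 7 → 8 = 2.4
Best 8 to 4: 8 → 2 → 4 costing 12.8
Total via 8: 2.4 + 12.8 = 15.2.

15.2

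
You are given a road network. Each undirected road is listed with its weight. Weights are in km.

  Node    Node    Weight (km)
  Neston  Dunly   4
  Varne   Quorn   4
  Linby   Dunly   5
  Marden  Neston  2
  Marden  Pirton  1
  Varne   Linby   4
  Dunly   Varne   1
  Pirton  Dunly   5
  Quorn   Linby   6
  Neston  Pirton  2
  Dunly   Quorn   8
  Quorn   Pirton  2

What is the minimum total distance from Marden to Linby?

Settle nodes by increasing distance from Marden:
Marden: 0
Pirton: 1  (via Marden)
Neston: 2  (via Marden)
Quorn: 3  (via Pirton)
Dunly: 6  (via Pirton)
Varne: 7  (via Quorn)
Linby: 9  (via Quorn)
Shortest route: Marden–Pirton–Quorn–Linby = 9 km.

9 km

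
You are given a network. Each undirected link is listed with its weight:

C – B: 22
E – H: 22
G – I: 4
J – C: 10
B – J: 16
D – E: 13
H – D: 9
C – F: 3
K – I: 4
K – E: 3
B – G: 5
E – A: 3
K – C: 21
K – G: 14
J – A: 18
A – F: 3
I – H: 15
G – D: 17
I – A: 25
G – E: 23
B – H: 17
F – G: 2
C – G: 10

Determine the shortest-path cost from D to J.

Running Dijkstra from D:
D: 0
H: 9  (via D)
E: 13  (via D)
A: 16  (via E)
K: 16  (via E)
G: 17  (via D)
F: 19  (via A)
I: 20  (via K)
B: 22  (via G)
C: 22  (via F)
J: 32  (via C)
Shortest route: D → E → A → F → C → J = 32.

32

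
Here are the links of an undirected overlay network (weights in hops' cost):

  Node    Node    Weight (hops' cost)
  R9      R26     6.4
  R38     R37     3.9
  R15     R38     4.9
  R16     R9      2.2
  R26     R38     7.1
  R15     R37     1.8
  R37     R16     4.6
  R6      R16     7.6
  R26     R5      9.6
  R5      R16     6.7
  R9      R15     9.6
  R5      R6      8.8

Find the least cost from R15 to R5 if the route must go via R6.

Shortest R15→R6: R15–R37–R16–R6 = 14
Best R6 to R5: R6–R5 costing 8.8
Total via R6: 14 + 8.8 = 22.8 hops' cost.

22.8 hops' cost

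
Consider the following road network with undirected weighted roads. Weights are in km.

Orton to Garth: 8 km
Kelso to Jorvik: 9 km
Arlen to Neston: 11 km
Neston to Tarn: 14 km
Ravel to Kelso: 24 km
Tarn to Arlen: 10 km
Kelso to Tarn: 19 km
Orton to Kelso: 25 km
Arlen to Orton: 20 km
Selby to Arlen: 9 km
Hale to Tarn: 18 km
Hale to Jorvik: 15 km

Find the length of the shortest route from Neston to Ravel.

Candidate routes:
Neston–Tarn–Kelso–Ravel: 14+19+24 = 57
Neston–Arlen–Tarn–Kelso–Ravel: 11+10+19+24 = 64
Cheapest is Neston–Tarn–Kelso–Ravel at 57 km.

57 km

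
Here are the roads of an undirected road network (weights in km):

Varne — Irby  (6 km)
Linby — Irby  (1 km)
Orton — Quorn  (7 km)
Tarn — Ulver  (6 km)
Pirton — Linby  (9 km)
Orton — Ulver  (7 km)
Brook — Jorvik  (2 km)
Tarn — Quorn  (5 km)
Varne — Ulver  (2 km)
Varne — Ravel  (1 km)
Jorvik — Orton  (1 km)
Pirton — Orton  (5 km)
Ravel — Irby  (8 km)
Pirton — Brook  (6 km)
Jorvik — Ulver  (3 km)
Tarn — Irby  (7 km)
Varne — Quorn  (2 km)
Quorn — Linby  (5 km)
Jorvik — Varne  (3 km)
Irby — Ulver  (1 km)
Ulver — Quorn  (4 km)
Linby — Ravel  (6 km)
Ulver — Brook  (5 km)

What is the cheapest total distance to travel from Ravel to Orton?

5 km

Enumerating some paths:
Ravel–Varne–Ulver–Jorvik–Orton: 1+2+3+1 = 7
Ravel–Varne–Jorvik–Orton: 1+3+1 = 5
Ravel–Varne–Quorn–Orton: 1+2+7 = 10
The minimum is 5 km via Ravel–Varne–Jorvik–Orton.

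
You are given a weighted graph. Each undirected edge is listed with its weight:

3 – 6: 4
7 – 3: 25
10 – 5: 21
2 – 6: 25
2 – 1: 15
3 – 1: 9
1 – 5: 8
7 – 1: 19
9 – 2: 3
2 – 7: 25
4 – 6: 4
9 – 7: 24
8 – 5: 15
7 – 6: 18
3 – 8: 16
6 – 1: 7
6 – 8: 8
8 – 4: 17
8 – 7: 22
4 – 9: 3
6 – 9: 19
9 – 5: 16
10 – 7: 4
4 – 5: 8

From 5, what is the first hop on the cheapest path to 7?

10

Candidate routes:
5 - 10 - 7: 21+4 = 25
5 - 1 - 7: 8+19 = 27
Cheapest is 5 - 10 - 7 at 25.
So from 5 the first move is to 10.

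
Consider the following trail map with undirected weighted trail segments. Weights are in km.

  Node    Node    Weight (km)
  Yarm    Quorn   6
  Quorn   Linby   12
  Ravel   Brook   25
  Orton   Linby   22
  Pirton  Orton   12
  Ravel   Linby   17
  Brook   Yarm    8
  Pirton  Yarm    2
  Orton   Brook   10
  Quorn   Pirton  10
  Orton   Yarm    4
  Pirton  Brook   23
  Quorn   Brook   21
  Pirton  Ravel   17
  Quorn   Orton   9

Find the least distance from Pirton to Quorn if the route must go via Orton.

Best Pirton to Orton: Pirton → Yarm → Orton costing 6
Shortest Orton→Quorn: Orton → Quorn = 9
Total via Orton: 6 + 9 = 15 km.

15 km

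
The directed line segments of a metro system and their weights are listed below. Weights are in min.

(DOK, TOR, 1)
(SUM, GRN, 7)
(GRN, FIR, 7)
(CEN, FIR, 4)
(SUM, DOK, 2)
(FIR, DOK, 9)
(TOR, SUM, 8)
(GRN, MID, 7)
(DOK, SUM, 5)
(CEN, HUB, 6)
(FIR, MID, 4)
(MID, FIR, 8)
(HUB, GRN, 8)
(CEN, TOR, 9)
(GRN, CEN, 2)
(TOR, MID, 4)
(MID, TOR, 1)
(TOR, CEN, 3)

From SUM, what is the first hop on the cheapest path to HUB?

DOK

Compare a few routes:
SUM → DOK → TOR → CEN → HUB: 2+1+3+6 = 12
SUM → GRN → CEN → HUB: 7+2+6 = 15
The minimum is 12 min via SUM → DOK → TOR → CEN → HUB.
So from SUM the first move is to DOK.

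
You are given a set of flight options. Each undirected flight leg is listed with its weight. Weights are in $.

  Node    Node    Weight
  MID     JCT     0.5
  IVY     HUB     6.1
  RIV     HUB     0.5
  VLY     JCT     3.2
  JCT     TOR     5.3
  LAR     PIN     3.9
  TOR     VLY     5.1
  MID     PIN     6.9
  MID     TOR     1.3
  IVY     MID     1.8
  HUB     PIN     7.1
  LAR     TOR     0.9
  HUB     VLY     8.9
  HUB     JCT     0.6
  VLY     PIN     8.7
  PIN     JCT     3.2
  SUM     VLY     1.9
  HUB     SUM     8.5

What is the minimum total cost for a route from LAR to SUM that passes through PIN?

$12.2

Best LAR to PIN: LAR–PIN costing 3.9
Best PIN to SUM: PIN–JCT–VLY–SUM costing 8.3
Total via PIN: 3.9 + 8.3 = $12.2.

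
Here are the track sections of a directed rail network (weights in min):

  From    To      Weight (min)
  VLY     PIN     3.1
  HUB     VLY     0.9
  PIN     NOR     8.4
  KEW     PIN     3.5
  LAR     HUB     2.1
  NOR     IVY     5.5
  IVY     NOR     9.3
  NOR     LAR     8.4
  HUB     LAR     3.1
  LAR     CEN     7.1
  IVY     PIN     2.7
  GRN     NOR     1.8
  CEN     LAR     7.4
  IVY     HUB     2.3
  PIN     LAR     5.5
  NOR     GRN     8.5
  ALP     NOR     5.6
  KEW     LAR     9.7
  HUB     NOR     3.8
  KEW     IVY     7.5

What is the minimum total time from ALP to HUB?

Running Dijkstra from ALP:
ALP: 0
NOR: 5.6  (via ALP)
IVY: 11.1  (via NOR)
HUB: 13.4  (via IVY)
Shortest route: ALP–NOR–IVY–HUB = 13.4 min.

13.4 min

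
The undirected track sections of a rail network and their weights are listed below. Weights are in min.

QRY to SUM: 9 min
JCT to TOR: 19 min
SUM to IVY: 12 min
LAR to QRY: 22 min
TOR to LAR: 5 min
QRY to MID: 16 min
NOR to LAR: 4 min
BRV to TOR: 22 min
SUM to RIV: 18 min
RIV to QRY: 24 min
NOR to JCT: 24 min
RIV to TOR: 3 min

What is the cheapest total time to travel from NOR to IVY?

Candidate routes:
NOR - LAR - TOR - RIV - QRY - SUM - IVY: 4+5+3+24+9+12 = 57
NOR - LAR - TOR - RIV - SUM - IVY: 4+5+3+18+12 = 42
NOR - JCT - TOR - RIV - SUM - IVY: 24+19+3+18+12 = 76
NOR - LAR - QRY - SUM - IVY: 4+22+9+12 = 47
The minimum is 42 min via NOR - LAR - TOR - RIV - SUM - IVY.

42 min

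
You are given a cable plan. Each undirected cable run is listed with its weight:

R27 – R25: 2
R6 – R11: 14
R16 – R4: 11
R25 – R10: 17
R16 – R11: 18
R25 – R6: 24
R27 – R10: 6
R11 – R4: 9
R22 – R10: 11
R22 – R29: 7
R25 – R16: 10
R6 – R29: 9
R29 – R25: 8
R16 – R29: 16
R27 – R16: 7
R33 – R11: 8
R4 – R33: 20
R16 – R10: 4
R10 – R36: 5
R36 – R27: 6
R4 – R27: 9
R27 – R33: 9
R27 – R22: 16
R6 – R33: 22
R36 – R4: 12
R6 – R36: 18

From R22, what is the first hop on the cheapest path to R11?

Candidate routes:
R22–R29–R6–R11: 7+9+14 = 30
R22–R29–R25–R27–R33–R11: 7+8+2+9+8 = 34
R22–R10–R16–R11: 11+4+18 = 33
R22–R27–R33–R11: 16+9+8 = 33
The minimum is 30 via R22–R29–R6–R11.
So from R22 the first move is to R29.

R29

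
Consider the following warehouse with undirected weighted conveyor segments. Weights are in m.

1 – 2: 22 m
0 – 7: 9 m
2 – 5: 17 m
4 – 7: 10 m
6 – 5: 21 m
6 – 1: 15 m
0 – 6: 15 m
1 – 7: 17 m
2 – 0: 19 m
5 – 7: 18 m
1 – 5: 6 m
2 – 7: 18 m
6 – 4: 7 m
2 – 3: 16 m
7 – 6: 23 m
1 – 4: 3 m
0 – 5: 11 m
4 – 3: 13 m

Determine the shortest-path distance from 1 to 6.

10 m

Settle nodes by increasing distance from 1:
1: 0
4: 3  (via 1)
5: 6  (via 1)
6: 10  (via 4)
Shortest route: 1–4–6 = 10 m.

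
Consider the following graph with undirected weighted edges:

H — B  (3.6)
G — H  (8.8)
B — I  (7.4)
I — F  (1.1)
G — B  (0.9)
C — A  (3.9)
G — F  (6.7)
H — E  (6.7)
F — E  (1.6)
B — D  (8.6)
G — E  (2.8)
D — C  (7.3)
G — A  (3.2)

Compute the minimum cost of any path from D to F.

13.9

Settle nodes by increasing distance from D:
D: 0
C: 7.3  (via D)
B: 8.6  (via D)
G: 9.5  (via B)
A: 11.2  (via C)
H: 12.2  (via B)
E: 12.3  (via G)
F: 13.9  (via E)
Shortest route: D–B–G–E–F = 13.9.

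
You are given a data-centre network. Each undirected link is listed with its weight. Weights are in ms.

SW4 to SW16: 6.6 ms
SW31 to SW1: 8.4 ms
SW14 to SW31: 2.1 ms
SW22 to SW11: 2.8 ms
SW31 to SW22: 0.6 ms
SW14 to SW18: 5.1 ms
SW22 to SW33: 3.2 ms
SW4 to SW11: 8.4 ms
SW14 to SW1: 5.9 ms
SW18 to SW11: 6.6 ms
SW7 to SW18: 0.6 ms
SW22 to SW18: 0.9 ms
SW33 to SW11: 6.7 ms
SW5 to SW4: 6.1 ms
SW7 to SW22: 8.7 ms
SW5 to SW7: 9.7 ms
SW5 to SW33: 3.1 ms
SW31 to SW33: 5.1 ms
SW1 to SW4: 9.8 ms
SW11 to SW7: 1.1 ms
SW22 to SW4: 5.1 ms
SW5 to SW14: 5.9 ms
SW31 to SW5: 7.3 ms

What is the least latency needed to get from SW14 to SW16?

Shortest distances from SW14:
SW14: 0
SW31: 2.1  (via SW14)
SW22: 2.7  (via SW31)
SW18: 3.6  (via SW22)
SW7: 4.2  (via SW18)
SW11: 5.3  (via SW7)
SW5: 5.9  (via SW14)
SW33: 5.9  (via SW22)
SW1: 5.9  (via SW14)
SW4: 7.8  (via SW22)
SW16: 14.4  (via SW4)
Shortest route: SW14–SW31–SW22–SW4–SW16 = 14.4 ms.

14.4 ms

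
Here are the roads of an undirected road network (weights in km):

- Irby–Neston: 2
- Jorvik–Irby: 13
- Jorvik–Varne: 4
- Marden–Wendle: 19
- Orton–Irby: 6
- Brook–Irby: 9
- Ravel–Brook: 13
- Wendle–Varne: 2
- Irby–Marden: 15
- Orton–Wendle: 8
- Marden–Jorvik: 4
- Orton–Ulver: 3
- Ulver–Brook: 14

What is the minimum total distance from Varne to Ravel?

Shortest distances from Varne:
Varne: 0
Wendle: 2  (via Varne)
Jorvik: 4  (via Varne)
Marden: 8  (via Jorvik)
Orton: 10  (via Wendle)
Ulver: 13  (via Orton)
Irby: 16  (via Orton)
Neston: 18  (via Irby)
Brook: 25  (via Irby)
Ravel: 38  (via Brook)
Shortest route: Varne–Wendle–Orton–Irby–Brook–Ravel = 38 km.

38 km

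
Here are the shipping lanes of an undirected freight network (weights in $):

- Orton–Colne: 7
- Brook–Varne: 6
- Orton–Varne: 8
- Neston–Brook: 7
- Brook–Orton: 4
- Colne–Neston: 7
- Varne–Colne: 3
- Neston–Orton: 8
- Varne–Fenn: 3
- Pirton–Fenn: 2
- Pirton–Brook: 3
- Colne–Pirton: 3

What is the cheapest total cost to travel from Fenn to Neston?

Running Dijkstra from Fenn:
Fenn: 0
Pirton: 2  (via Fenn)
Varne: 3  (via Fenn)
Brook: 5  (via Pirton)
Colne: 5  (via Pirton)
Orton: 9  (via Brook)
Neston: 12  (via Brook)
Shortest route: Fenn → Pirton → Brook → Neston = $12.

$12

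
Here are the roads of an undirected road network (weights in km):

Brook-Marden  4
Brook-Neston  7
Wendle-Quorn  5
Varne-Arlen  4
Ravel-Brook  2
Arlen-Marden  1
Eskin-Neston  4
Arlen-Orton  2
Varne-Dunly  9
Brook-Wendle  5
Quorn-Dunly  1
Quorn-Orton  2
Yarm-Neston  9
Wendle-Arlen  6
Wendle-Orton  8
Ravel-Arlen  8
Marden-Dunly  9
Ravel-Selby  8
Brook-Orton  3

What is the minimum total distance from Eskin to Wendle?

Candidate routes:
Eskin → Neston → Brook → Wendle: 4+7+5 = 16
Eskin → Neston → Brook → Orton → Quorn → Wendle: 4+7+3+2+5 = 21
Eskin → Neston → Brook → Orton → Wendle: 4+7+3+8 = 22
The minimum is 16 km via Eskin → Neston → Brook → Wendle.

16 km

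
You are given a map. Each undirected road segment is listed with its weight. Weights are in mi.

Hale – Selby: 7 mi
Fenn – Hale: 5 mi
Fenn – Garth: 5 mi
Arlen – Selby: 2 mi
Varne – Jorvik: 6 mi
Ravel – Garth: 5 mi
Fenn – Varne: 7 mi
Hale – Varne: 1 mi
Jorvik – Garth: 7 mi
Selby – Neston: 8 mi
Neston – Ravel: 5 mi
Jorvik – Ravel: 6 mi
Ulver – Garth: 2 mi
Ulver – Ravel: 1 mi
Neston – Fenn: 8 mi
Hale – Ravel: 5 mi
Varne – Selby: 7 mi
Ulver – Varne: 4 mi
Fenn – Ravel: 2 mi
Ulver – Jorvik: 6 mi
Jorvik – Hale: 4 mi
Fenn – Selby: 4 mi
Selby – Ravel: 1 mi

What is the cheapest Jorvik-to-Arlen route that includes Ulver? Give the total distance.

10 mi

Shortest Jorvik→Ulver: Jorvik–Ulver = 6
Best Ulver to Arlen: Ulver–Ravel–Selby–Arlen costing 4
Total via Ulver: 6 + 4 = 10 mi.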